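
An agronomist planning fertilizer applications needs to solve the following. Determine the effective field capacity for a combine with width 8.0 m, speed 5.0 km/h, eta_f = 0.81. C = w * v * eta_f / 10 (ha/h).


C = w * v * eta_f / 10
  = 8.0 * 5.0 * 0.81 / 10
  = 32.40 / 10
  = 3.24 ha/h


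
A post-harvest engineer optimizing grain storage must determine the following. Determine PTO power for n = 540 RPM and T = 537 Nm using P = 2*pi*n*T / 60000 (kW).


P = 2*pi*n*T / 60000
  = 2*pi * 540 * 537 / 60000
  = 1821998.08 / 60000
  = 30.37 kW


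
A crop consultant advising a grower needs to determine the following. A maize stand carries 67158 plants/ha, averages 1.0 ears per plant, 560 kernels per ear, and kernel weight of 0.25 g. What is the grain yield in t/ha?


Y = density * ears * kernels * kw
  = 67158 * 1.0 * 560 * 0.25 g/ha
  = 9402120 g/ha
  = 9402.12 kg/ha = 9.40 t/ha


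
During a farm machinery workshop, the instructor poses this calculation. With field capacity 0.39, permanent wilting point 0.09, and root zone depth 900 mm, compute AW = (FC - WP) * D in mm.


AW = (FC - WP) * D
   = (0.39 - 0.09) * 900
   = 0.30 * 900
   = 270 mm


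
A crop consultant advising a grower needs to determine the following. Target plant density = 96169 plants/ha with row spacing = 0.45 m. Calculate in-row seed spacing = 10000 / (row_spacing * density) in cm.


spacing = 10000 / (row_sp * density)
        = 10000 / (0.45 * 96169)
        = 10000 / 43276.05
        = 0.23107 m = 23.11 cm


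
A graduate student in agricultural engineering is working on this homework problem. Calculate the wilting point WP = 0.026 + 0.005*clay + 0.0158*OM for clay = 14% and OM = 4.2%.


WP = 0.026 + 0.005*14 + 0.0158*4.2
   = 0.026 + 0.0700 + 0.0664
   = 0.1624


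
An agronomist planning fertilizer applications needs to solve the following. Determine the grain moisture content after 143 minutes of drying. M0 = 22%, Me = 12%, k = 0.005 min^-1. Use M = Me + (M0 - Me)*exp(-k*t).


M = Me + (M0 - Me) * e^(-k*t)
  = 12 + (22 - 12) * e^(-0.005*143)
  = 12 + 10 * e^(-0.715)
  = 12 + 10 * 0.48919
  = 12 + 4.8919
  = 16.89%


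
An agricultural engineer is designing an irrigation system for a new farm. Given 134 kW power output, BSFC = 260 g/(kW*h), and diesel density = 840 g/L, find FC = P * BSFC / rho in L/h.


FC = P * BSFC / rho_fuel
   = 134 * 260 / 840
   = 34840 / 840
   = 41.48 L/h


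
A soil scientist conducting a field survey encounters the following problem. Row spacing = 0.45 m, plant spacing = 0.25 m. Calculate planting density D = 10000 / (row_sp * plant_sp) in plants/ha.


D = 10000 / (row_sp * plant_sp)
  = 10000 / (0.45 * 0.25)
  = 10000 / 0.1125
  = 88888.89 plants/ha


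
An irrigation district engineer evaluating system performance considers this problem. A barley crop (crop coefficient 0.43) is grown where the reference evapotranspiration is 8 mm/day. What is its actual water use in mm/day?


ETc = Kc * ET0
    = 0.43 * 8
    = 3.44 mm/day


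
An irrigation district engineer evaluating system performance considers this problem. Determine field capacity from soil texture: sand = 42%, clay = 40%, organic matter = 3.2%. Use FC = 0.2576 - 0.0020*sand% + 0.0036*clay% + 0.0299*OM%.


FC = 0.2576 - 0.0020*42 + 0.0036*40 + 0.0299*3.2
   = 0.2576 - 0.0840 + 0.1440 + 0.0957
   = 0.4133


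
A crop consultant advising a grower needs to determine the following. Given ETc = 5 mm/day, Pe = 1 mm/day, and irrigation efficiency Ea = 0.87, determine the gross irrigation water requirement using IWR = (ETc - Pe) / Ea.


IWR = (ETc - Pe) / Ea
    = (5 - 1) / 0.87
    = 4 / 0.87
    = 4.60 mm/day


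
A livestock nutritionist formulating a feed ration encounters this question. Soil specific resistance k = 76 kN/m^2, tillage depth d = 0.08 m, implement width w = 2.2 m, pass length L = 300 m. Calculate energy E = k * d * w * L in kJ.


E = k * d * w * L
  = 76 * 0.08 * 2.2 * 300
  = 4012.80 kJ


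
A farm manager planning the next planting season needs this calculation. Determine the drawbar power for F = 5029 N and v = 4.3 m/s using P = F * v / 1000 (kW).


P = F * v / 1000
  = 5029 * 4.3 / 1000
  = 21624.70 / 1000
  = 21.62 kW


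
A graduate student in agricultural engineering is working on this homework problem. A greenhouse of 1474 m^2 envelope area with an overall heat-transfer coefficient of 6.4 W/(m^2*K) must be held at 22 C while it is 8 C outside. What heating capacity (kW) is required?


dT = 22 - (8) = 14 K
Q = U * A * dT
  = 6.4 * 1474 * 14
  = 132070.40 W = 132.07 kW


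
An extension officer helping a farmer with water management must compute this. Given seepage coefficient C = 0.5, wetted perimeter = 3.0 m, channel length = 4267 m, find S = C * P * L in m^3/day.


S = C * P * L
  = 0.5 * 3.0 * 4267
  = 6400.50 m^3/day


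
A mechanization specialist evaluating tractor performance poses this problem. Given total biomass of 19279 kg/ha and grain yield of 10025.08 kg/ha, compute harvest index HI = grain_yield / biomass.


HI = grain_yield / biomass
   = 10025.08 / 19279
   = 0.52


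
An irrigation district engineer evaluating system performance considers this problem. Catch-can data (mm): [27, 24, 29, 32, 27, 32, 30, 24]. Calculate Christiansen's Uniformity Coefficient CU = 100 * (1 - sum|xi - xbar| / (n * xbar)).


xbar = 225 / 8 = 28.125
sum|xi - xbar| = 21
CU = 100 * (1 - 21 / (8 * 28.125))
   = 100 * (1 - 0.0933)
   = 90.67%


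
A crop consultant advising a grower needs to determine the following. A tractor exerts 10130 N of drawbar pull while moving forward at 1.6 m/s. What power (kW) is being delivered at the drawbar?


P = F * v / 1000
  = 10130 * 1.6 / 1000
  = 16208 / 1000
  = 16.21 kW


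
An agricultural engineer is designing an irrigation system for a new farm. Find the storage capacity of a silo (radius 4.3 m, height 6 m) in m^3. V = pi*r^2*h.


V = pi * r^2 * h
  = pi * 4.3^2 * 6
  = pi * 18.49 * 6
  = 348.53 m^3


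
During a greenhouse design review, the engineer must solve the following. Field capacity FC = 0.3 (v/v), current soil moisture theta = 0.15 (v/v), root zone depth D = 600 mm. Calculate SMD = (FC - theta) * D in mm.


SMD = (FC - theta) * D
    = (0.3 - 0.15) * 600
    = 0.150 * 600
    = 90 mm


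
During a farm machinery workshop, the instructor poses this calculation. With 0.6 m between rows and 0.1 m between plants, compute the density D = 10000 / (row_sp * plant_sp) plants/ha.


D = 10000 / (row_sp * plant_sp)
  = 10000 / (0.6 * 0.1)
  = 10000 / 0.0600
  = 166666.67 plants/ha


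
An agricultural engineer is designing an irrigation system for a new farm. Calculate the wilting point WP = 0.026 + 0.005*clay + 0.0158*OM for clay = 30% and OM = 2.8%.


WP = 0.026 + 0.005*30 + 0.0158*2.8
   = 0.026 + 0.1500 + 0.0442
   = 0.2202


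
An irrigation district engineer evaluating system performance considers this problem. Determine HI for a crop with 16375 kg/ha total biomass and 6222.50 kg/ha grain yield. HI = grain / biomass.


HI = grain_yield / biomass
   = 6222.50 / 16375
   = 0.38


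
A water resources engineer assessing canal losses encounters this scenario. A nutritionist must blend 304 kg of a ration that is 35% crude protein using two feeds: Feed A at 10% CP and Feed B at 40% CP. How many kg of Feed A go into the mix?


parts_A = CP_b - target = 40 - 35 = 5
parts_B = target - CP_a = 35 - 10 = 25
total_parts = 5 + 25 = 30
Feed A = 304 * 5 / 30 = 50.67 kg
Feed B = 304 * 25 / 30 = 253.33 kg

50.67 kg


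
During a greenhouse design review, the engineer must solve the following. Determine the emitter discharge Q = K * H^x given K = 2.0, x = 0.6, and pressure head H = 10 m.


Q = K * H^x
  = 2.0 * 10^0.6
  = 2.0 * 3.9811
  = 7.96 L/h


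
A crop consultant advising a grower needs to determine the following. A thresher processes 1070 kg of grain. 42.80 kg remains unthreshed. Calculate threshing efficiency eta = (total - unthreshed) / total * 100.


eta = (total - unthreshed) / total * 100
    = (1070 - 42.80) / 1070 * 100
    = 1027.20 / 1070 * 100
    = 96%


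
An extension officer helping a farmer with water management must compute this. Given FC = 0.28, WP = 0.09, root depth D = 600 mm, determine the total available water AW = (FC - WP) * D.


AW = (FC - WP) * D
   = (0.28 - 0.09) * 600
   = 0.19 * 600
   = 114 mm


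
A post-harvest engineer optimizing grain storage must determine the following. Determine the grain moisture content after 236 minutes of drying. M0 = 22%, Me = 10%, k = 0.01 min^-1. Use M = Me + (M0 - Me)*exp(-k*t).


M = Me + (M0 - Me) * e^(-k*t)
  = 10 + (22 - 10) * e^(-0.01*236)
  = 10 + 12 * e^(-2.360)
  = 10 + 12 * 0.09442
  = 10 + 1.1330
  = 11.13%


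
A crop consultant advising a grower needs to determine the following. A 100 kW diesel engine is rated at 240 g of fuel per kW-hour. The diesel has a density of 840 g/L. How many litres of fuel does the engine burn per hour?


FC = P * BSFC / rho_fuel
   = 100 * 240 / 840
   = 24000 / 840
   = 28.57 L/h


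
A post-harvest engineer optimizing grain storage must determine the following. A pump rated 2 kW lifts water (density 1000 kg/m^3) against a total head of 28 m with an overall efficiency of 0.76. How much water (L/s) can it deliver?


Q = (P * 1000 * eta) / (rho * g * H)
  = (2 * 1000 * 0.76) / (1000 * 9.81 * 28)
  = 1520 / 274680
  = 0.00553 m^3/s = 5.53 L/s


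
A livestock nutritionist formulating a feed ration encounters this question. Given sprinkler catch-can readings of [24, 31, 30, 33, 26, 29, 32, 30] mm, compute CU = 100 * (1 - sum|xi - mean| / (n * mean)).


xbar = 235 / 8 = 29.375
sum|xi - xbar| = 18.250
CU = 100 * (1 - 18.250 / (8 * 29.375))
   = 100 * (1 - 0.0777)
   = 92.23%


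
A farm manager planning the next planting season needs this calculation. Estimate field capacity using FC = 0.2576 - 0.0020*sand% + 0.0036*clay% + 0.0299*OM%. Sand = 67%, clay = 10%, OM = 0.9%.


FC = 0.2576 - 0.0020*67 + 0.0036*10 + 0.0299*0.9
   = 0.2576 - 0.1340 + 0.0360 + 0.0269
   = 0.1865


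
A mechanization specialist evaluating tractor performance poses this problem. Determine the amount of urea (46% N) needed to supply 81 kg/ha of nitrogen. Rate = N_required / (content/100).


Rate = N_required / (N_content / 100)
     = 81 / (46 / 100)
     = 81 / 0.46
     = 176.09 kg/ha


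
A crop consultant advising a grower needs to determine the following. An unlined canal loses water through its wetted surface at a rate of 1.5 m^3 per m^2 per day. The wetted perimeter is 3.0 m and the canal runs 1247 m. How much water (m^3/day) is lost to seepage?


S = C * P * L
  = 1.5 * 3.0 * 1247
  = 5611.50 m^3/day


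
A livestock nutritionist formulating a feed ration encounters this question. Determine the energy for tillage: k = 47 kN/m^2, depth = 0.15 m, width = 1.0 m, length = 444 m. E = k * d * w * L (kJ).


E = k * d * w * L
  = 47 * 0.15 * 1.0 * 444
  = 3130.20 kJ


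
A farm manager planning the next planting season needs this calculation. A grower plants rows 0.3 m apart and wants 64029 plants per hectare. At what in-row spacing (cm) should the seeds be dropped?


spacing = 10000 / (row_sp * density)
        = 10000 / (0.3 * 64029)
        = 10000 / 19208.70
        = 0.52060 m = 52.06 cm


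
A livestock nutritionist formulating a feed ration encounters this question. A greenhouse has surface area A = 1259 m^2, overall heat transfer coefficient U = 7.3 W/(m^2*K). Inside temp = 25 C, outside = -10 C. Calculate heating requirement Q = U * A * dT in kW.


dT = 25 - (-10) = 35 K
Q = U * A * dT
  = 7.3 * 1259 * 35
  = 321674.50 W = 321.67 kW


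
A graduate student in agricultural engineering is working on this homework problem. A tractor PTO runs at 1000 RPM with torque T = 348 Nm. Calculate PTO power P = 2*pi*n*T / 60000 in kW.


P = 2*pi*n*T / 60000
  = 2*pi * 1000 * 348 / 60000
  = 2186548.49 / 60000
  = 36.44 kW


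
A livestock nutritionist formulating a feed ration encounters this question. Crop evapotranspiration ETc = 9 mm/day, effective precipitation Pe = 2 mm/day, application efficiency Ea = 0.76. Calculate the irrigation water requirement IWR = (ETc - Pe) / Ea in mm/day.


IWR = (ETc - Pe) / Ea
    = (9 - 2) / 0.76
    = 7 / 0.76
    = 9.21 mm/day


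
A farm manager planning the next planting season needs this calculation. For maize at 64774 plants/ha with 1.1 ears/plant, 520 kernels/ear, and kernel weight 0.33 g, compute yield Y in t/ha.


Y = density * ears * kernels * kw
  = 64774 * 1.1 * 520 * 0.33 g/ha
  = 12226740.24 g/ha
  = 12226.74 kg/ha = 12.23 t/ha


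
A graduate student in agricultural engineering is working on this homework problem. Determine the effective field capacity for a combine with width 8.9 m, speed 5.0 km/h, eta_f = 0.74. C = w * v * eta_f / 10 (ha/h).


C = w * v * eta_f / 10
  = 8.9 * 5.0 * 0.74 / 10
  = 32.93 / 10
  = 3.29 ha/h


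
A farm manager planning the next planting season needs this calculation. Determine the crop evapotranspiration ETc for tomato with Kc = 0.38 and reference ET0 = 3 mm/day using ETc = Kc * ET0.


ETc = Kc * ET0
    = 0.38 * 3
    = 1.14 mm/day


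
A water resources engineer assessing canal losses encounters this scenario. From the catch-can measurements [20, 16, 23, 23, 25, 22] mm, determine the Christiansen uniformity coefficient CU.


xbar = 129 / 6 = 21.500
sum|xi - xbar| = 14
CU = 100 * (1 - 14 / (6 * 21.500))
   = 100 * (1 - 0.1085)
   = 89.15%


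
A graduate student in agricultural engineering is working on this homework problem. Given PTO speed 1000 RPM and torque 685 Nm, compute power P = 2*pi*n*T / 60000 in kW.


P = 2*pi*n*T / 60000
  = 2*pi * 1000 * 685 / 60000
  = 4303981.94 / 60000
  = 71.73 kW


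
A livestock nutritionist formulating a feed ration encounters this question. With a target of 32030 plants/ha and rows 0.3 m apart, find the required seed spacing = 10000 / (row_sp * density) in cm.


spacing = 10000 / (row_sp * density)
        = 10000 / (0.3 * 32030)
        = 10000 / 9609
        = 1.04069 m = 104.07 cm


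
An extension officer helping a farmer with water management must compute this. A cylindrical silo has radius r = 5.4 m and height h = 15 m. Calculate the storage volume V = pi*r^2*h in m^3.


V = pi * r^2 * h
  = pi * 5.4^2 * 15
  = pi * 29.16 * 15
  = 1374.13 m^3


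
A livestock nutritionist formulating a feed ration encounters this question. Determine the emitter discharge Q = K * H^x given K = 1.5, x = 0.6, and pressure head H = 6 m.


Q = K * H^x
  = 1.5 * 6^0.6
  = 1.5 * 2.9302
  = 4.40 L/h


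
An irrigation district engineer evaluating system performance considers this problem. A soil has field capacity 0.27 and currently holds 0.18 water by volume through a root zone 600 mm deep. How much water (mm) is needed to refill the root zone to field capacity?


SMD = (FC - theta) * D
    = (0.27 - 0.18) * 600
    = 0.090 * 600
    = 54 mm


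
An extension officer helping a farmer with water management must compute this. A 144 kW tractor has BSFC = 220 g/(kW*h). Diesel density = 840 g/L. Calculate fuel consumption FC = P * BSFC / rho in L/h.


FC = P * BSFC / rho_fuel
   = 144 * 220 / 840
   = 31680 / 840
   = 37.71 L/h


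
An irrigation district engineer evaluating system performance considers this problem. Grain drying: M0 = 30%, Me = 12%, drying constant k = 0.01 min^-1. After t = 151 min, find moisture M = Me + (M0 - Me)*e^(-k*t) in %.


M = Me + (M0 - Me) * e^(-k*t)
  = 12 + (30 - 12) * e^(-0.01*151)
  = 12 + 18 * e^(-1.510)
  = 12 + 18 * 0.22091
  = 12 + 3.9764
  = 15.98%


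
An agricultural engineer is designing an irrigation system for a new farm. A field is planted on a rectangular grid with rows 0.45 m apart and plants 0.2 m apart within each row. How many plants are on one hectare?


D = 10000 / (row_sp * plant_sp)
  = 10000 / (0.45 * 0.2)
  = 10000 / 0.0900
  = 111111.11 plants/ha


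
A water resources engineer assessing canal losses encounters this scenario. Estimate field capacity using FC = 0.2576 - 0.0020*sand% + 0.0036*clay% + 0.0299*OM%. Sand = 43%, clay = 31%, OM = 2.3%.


FC = 0.2576 - 0.0020*43 + 0.0036*31 + 0.0299*2.3
   = 0.2576 - 0.0860 + 0.1116 + 0.0688
   = 0.3520


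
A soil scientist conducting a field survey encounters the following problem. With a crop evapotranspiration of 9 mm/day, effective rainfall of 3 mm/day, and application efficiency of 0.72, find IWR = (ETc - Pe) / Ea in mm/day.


IWR = (ETc - Pe) / Ea
    = (9 - 3) / 0.72
    = 6 / 0.72
    = 8.33 mm/day


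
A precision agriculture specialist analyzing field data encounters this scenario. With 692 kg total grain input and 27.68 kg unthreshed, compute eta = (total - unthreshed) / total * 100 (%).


eta = (total - unthreshed) / total * 100
    = (692 - 27.68) / 692 * 100
    = 664.32 / 692 * 100
    = 96%


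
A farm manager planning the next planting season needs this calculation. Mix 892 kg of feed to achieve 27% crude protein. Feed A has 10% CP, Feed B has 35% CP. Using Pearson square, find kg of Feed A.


parts_A = CP_b - target = 35 - 27 = 8
parts_B = target - CP_a = 27 - 10 = 17
total_parts = 8 + 17 = 25
Feed A = 892 * 8 / 25 = 285.44 kg
Feed B = 892 * 17 / 25 = 606.56 kg

285.44 kg


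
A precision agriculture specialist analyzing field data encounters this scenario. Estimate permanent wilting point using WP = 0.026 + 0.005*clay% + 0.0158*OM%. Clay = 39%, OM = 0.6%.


WP = 0.026 + 0.005*39 + 0.0158*0.6
   = 0.026 + 0.1950 + 0.0095
   = 0.2305


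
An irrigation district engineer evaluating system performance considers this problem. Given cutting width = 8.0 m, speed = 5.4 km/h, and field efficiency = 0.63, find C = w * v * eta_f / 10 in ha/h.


C = w * v * eta_f / 10
  = 8.0 * 5.4 * 0.63 / 10
  = 27.22 / 10
  = 2.72 ha/h


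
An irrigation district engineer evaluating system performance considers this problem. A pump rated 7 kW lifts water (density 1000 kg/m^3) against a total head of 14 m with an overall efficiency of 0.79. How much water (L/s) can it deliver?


Q = (P * 1000 * eta) / (rho * g * H)
  = (7 * 1000 * 0.79) / (1000 * 9.81 * 14)
  = 5530 / 137340
  = 0.04027 m^3/s = 40.27 L/s


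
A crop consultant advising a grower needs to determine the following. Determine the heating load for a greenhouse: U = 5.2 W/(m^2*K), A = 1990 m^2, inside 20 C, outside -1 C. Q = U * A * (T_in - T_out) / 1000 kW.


dT = 20 - (-1) = 21 K
Q = U * A * dT
  = 5.2 * 1990 * 21
  = 217308 W = 217.31 kW


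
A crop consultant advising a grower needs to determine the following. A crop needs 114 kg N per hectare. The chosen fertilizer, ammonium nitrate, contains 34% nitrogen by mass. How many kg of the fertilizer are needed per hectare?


Rate = N_required / (N_content / 100)
     = 114 / (34 / 100)
     = 114 / 0.34
     = 335.29 kg/ha


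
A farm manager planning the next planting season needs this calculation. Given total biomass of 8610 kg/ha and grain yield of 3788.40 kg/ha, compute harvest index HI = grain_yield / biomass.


HI = grain_yield / biomass
   = 3788.40 / 8610
   = 0.44


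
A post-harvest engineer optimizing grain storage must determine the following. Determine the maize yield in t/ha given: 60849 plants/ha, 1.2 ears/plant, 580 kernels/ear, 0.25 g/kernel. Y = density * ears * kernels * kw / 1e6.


Y = density * ears * kernels * kw
  = 60849 * 1.2 * 580 * 0.25 g/ha
  = 10587726 g/ha
  = 10587.73 kg/ha = 10.59 t/ha


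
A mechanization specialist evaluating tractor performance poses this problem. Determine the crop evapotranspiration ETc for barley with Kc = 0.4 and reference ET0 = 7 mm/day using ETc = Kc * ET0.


ETc = Kc * ET0
    = 0.4 * 7
    = 2.80 mm/day


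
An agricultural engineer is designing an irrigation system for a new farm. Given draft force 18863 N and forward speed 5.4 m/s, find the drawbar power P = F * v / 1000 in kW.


P = F * v / 1000
  = 18863 * 5.4 / 1000
  = 101860.20 / 1000
  = 101.86 kW


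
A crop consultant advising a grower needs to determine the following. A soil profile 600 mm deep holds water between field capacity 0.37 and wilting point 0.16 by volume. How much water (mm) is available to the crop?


AW = (FC - WP) * D
   = (0.37 - 0.16) * 600
   = 0.21 * 600
   = 126 mm


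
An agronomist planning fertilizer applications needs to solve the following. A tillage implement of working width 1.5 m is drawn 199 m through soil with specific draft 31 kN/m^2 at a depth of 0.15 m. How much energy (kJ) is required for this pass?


E = k * d * w * L
  = 31 * 0.15 * 1.5 * 199
  = 1388.03 kJ


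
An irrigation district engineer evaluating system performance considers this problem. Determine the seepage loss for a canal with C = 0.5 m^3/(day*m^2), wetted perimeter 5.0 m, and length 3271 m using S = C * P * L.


S = C * P * L
  = 0.5 * 5.0 * 3271
  = 8177.50 m^3/day


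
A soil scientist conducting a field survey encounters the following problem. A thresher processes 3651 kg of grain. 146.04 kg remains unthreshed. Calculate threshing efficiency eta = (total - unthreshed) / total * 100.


eta = (total - unthreshed) / total * 100
    = (3651 - 146.04) / 3651 * 100
    = 3504.96 / 3651 * 100
    = 96%


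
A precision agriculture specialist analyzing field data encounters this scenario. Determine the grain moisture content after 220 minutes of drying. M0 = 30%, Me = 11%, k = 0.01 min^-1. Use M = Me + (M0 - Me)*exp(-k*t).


M = Me + (M0 - Me) * e^(-k*t)
  = 11 + (30 - 11) * e^(-0.01*220)
  = 11 + 19 * e^(-2.200)
  = 11 + 19 * 0.11080
  = 11 + 2.1053
  = 13.11%


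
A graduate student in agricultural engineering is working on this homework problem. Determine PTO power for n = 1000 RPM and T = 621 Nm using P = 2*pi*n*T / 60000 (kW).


P = 2*pi*n*T / 60000
  = 2*pi * 1000 * 621 / 60000
  = 3901858.08 / 60000
  = 65.03 kW


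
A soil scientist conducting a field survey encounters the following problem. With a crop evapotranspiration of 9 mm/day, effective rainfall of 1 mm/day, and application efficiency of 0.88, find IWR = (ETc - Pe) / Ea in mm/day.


IWR = (ETc - Pe) / Ea
    = (9 - 1) / 0.88
    = 8 / 0.88
    = 9.09 mm/day


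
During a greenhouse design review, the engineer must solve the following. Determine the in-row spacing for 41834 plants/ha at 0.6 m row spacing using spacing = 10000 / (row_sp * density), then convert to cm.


spacing = 10000 / (row_sp * density)
        = 10000 / (0.6 * 41834)
        = 10000 / 25100.40
        = 0.39840 m = 39.84 cm


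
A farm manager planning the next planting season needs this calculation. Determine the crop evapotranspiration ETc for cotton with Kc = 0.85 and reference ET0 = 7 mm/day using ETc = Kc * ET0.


ETc = Kc * ET0
    = 0.85 * 7
    = 5.95 mm/day


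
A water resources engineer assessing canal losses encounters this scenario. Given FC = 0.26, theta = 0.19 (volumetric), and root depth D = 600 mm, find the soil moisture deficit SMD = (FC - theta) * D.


SMD = (FC - theta) * D
    = (0.26 - 0.19) * 600
    = 0.070 * 600
    = 42 mm


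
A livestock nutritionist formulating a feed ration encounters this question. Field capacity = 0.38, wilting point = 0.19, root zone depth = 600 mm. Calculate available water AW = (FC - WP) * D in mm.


AW = (FC - WP) * D
   = (0.38 - 0.19) * 600
   = 0.19 * 600
   = 114 mm


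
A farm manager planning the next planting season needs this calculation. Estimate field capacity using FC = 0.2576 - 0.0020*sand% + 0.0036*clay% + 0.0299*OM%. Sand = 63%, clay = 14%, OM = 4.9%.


FC = 0.2576 - 0.0020*63 + 0.0036*14 + 0.0299*4.9
   = 0.2576 - 0.1260 + 0.0504 + 0.1465
   = 0.3285


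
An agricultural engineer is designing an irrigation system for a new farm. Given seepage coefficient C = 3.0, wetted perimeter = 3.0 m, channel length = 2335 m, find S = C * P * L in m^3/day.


S = C * P * L
  = 3.0 * 3.0 * 2335
  = 21015 m^3/day


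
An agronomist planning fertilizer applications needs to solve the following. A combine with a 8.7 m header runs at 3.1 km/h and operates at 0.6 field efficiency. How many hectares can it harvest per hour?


C = w * v * eta_f / 10
  = 8.7 * 3.1 * 0.6 / 10
  = 16.18 / 10
  = 1.62 ha/h


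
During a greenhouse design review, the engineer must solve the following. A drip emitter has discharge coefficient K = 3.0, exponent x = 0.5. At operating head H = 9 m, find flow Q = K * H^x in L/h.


Q = K * H^x
  = 3.0 * 9^0.5
  = 3.0 * 3
  = 9 L/h


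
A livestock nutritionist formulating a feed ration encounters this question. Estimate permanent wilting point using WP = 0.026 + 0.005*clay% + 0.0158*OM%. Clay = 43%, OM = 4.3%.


WP = 0.026 + 0.005*43 + 0.0158*4.3
   = 0.026 + 0.2150 + 0.0679
   = 0.3089


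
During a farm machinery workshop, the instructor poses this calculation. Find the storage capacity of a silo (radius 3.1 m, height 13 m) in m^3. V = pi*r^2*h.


V = pi * r^2 * h
  = pi * 3.1^2 * 13
  = pi * 9.61 * 13
  = 392.48 m^3


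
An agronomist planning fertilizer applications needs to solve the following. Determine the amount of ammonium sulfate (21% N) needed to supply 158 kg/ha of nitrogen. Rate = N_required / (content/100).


Rate = N_required / (N_content / 100)
     = 158 / (21 / 100)
     = 158 / 0.21
     = 752.38 kg/ha


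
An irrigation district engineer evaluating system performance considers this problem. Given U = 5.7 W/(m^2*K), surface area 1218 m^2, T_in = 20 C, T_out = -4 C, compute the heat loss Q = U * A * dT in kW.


dT = 20 - (-4) = 24 K
Q = U * A * dT
  = 5.7 * 1218 * 24
  = 166622.40 W = 166.62 kW


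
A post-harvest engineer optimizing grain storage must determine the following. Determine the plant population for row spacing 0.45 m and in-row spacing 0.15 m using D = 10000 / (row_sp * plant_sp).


D = 10000 / (row_sp * plant_sp)
  = 10000 / (0.45 * 0.15)
  = 10000 / 0.0675
  = 148148.15 plants/ha


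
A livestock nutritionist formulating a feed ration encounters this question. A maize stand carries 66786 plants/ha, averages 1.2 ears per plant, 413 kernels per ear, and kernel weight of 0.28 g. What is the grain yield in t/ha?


Y = density * ears * kernels * kw
  = 66786 * 1.2 * 413 * 0.28 g/ha
  = 9267759.65 g/ha
  = 9267.76 kg/ha = 9.27 t/ha


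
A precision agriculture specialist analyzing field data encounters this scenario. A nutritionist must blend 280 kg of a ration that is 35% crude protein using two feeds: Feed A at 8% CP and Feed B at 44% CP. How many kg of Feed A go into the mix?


parts_A = CP_b - target = 44 - 35 = 9
parts_B = target - CP_a = 35 - 8 = 27
total_parts = 9 + 27 = 36
Feed A = 280 * 9 / 36 = 70 kg
Feed B = 280 * 27 / 36 = 210 kg

70 kg


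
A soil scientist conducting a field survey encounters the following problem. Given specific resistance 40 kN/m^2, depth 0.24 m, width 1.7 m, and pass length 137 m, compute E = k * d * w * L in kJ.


E = k * d * w * L
  = 40 * 0.24 * 1.7 * 137
  = 2235.84 kJ


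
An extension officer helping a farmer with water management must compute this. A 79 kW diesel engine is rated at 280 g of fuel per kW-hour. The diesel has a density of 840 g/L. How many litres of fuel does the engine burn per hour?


FC = P * BSFC / rho_fuel
   = 79 * 280 / 840
   = 22120 / 840
   = 26.33 L/h


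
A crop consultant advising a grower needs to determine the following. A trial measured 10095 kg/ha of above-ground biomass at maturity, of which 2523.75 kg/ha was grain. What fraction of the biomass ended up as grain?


HI = grain_yield / biomass
   = 2523.75 / 10095
   = 0.25


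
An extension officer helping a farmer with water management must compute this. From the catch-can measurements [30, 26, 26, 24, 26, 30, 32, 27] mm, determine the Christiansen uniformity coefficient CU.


xbar = 221 / 8 = 27.625
sum|xi - xbar| = 18.250
CU = 100 * (1 - 18.250 / (8 * 27.625))
   = 100 * (1 - 0.0826)
   = 91.74%


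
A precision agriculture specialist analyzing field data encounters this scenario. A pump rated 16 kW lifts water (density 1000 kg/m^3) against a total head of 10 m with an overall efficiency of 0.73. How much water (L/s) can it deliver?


Q = (P * 1000 * eta) / (rho * g * H)
  = (16 * 1000 * 0.73) / (1000 * 9.81 * 10)
  = 11680 / 98100
  = 0.11906 m^3/s = 119.06 L/s


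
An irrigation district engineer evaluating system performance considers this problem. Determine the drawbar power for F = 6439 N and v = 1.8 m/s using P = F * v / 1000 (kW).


P = F * v / 1000
  = 6439 * 1.8 / 1000
  = 11590.20 / 1000
  = 11.59 kW


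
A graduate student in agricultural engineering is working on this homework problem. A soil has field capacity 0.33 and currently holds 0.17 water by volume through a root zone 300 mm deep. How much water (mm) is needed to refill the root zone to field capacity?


SMD = (FC - theta) * D
    = (0.33 - 0.17) * 300
    = 0.160 * 300
    = 48 mm


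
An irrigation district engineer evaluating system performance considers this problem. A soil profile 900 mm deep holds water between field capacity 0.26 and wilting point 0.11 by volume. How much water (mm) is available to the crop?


AW = (FC - WP) * D
   = (0.26 - 0.11) * 900
   = 0.15 * 900
   = 135 mm


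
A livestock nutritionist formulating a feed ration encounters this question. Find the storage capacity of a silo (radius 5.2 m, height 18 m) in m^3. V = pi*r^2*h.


V = pi * r^2 * h
  = pi * 5.2^2 * 18
  = pi * 27.04 * 18
  = 1529.08 m^3


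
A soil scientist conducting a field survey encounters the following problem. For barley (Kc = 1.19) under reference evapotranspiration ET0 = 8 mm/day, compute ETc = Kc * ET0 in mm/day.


ETc = Kc * ET0
    = 1.19 * 8
    = 9.52 mm/day


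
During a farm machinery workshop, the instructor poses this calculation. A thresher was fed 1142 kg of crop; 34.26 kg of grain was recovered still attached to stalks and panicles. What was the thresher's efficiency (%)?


eta = (total - unthreshed) / total * 100
    = (1142 - 34.26) / 1142 * 100
    = 1107.74 / 1142 * 100
    = 97%


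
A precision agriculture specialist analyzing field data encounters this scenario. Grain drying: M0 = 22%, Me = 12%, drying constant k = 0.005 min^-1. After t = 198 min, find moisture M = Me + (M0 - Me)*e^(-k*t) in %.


M = Me + (M0 - Me) * e^(-k*t)
  = 12 + (22 - 12) * e^(-0.005*198)
  = 12 + 10 * e^(-0.990)
  = 12 + 10 * 0.37158
  = 12 + 3.7158
  = 15.72%


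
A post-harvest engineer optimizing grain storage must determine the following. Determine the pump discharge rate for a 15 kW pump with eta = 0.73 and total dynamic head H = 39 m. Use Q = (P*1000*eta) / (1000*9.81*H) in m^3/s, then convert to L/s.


Q = (P * 1000 * eta) / (rho * g * H)
  = (15 * 1000 * 0.73) / (1000 * 9.81 * 39)
  = 10950 / 382590
  = 0.02862 m^3/s = 28.62 L/s


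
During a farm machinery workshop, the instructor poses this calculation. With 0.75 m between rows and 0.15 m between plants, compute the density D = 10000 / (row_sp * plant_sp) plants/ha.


D = 10000 / (row_sp * plant_sp)
  = 10000 / (0.75 * 0.15)
  = 10000 / 0.1125
  = 88888.89 plants/ha


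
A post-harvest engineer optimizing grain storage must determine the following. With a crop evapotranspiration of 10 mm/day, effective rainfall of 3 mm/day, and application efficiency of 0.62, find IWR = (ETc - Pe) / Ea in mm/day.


IWR = (ETc - Pe) / Ea
    = (10 - 3) / 0.62
    = 7 / 0.62
    = 11.29 mm/day


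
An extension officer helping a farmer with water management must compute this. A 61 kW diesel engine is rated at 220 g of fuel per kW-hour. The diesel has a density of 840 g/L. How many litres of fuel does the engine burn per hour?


FC = P * BSFC / rho_fuel
   = 61 * 220 / 840
   = 13420 / 840
   = 15.98 L/h


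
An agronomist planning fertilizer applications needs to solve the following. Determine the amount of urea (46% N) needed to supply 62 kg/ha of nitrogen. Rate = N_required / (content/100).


Rate = N_required / (N_content / 100)
     = 62 / (46 / 100)
     = 62 / 0.46
     = 134.78 kg/ha


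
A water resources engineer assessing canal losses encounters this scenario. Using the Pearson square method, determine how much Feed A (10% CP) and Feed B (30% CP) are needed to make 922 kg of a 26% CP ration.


parts_A = CP_b - target = 30 - 26 = 4
parts_B = target - CP_a = 26 - 10 = 16
total_parts = 4 + 16 = 20
Feed A = 922 * 4 / 20 = 184.40 kg
Feed B = 922 * 16 / 20 = 737.60 kg

184.40 kg


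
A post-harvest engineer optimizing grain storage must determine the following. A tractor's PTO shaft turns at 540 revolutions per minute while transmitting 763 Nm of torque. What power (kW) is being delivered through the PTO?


P = 2*pi*n*T / 60000
  = 2*pi * 540 * 763 / 60000
  = 2588798.01 / 60000
  = 43.15 kW


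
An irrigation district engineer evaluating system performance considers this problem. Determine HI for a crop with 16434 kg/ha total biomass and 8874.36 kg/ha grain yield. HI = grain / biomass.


HI = grain_yield / biomass
   = 8874.36 / 16434
   = 0.54


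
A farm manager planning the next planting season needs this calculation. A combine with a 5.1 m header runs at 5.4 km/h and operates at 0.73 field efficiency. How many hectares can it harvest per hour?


C = w * v * eta_f / 10
  = 5.1 * 5.4 * 0.73 / 10
  = 20.10 / 10
  = 2.01 ha/h


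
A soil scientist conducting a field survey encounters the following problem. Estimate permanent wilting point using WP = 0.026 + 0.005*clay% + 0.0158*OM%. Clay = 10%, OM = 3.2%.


WP = 0.026 + 0.005*10 + 0.0158*3.2
   = 0.026 + 0.0500 + 0.0506
   = 0.1266


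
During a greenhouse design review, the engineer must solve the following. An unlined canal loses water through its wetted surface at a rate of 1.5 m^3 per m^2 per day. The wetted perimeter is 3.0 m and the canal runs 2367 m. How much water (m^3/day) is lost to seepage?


S = C * P * L
  = 1.5 * 3.0 * 2367
  = 10651.50 m^3/day


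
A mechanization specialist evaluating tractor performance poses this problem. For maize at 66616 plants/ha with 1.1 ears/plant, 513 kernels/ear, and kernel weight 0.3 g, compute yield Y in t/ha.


Y = density * ears * kernels * kw
  = 66616 * 1.1 * 513 * 0.3 g/ha
  = 11277422.64 g/ha
  = 11277.42 kg/ha = 11.28 t/ha


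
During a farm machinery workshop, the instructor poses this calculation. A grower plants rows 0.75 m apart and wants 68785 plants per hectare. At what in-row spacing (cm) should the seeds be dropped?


spacing = 10000 / (row_sp * density)
        = 10000 / (0.75 * 68785)
        = 10000 / 51588.75
        = 0.19384 m = 19.38 cm


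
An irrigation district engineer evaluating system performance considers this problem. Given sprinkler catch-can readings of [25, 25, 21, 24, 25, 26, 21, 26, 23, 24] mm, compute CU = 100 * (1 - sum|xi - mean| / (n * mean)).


xbar = 240 / 10 = 24
sum|xi - xbar| = 14
CU = 100 * (1 - 14 / (10 * 24))
   = 100 * (1 - 0.0583)
   = 94.17%


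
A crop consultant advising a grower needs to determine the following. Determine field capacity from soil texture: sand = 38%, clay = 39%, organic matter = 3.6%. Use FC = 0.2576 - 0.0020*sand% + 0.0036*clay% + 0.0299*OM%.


FC = 0.2576 - 0.0020*38 + 0.0036*39 + 0.0299*3.6
   = 0.2576 - 0.0760 + 0.1404 + 0.1076
   = 0.4296


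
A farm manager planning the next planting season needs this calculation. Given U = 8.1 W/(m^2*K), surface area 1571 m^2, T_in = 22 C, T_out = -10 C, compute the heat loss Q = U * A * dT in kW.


dT = 22 - (-10) = 32 K
Q = U * A * dT
  = 8.1 * 1571 * 32
  = 407203.20 W = 407.20 kW


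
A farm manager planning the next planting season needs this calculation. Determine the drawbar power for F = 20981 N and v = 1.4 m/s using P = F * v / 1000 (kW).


P = F * v / 1000
  = 20981 * 1.4 / 1000
  = 29373.40 / 1000
  = 29.37 kW


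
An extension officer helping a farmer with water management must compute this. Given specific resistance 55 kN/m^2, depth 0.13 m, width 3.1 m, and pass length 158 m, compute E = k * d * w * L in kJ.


E = k * d * w * L
  = 55 * 0.13 * 3.1 * 158
  = 3502.07 kJ


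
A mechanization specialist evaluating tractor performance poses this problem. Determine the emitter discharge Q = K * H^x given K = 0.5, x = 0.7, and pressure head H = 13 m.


Q = K * H^x
  = 0.5 * 13^0.7
  = 0.5 * 6.0223
  = 3.01 L/h


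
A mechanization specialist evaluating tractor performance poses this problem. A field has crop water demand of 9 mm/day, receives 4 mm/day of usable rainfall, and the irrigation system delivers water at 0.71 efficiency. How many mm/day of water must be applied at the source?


IWR = (ETc - Pe) / Ea
    = (9 - 4) / 0.71
    = 5 / 0.71
    = 7.04 mm/day


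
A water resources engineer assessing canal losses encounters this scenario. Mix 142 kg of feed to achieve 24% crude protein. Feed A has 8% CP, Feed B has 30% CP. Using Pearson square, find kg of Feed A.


parts_A = CP_b - target = 30 - 24 = 6
parts_B = target - CP_a = 24 - 8 = 16
total_parts = 6 + 16 = 22
Feed A = 142 * 6 / 22 = 38.73 kg
Feed B = 142 * 16 / 22 = 103.27 kg

38.73 kg


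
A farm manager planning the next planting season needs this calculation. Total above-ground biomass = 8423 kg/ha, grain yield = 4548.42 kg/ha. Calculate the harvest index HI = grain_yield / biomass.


HI = grain_yield / biomass
   = 4548.42 / 8423
   = 0.54


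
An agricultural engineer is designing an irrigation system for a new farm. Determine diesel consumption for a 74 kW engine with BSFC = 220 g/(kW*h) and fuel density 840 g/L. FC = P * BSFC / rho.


FC = P * BSFC / rho_fuel
   = 74 * 220 / 840
   = 16280 / 840
   = 19.38 L/h


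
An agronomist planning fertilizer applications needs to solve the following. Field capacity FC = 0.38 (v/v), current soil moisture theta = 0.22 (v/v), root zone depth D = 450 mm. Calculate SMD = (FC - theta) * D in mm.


SMD = (FC - theta) * D
    = (0.38 - 0.22) * 450
    = 0.160 * 450
    = 72 mm


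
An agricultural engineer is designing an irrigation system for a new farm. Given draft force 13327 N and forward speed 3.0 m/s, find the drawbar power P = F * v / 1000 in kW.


P = F * v / 1000
  = 13327 * 3.0 / 1000
  = 39981 / 1000
  = 39.98 kW


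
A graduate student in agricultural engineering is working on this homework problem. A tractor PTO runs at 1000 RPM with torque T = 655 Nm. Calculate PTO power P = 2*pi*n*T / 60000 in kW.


P = 2*pi*n*T / 60000
  = 2*pi * 1000 * 655 / 60000
  = 4115486.38 / 60000
  = 68.59 kW


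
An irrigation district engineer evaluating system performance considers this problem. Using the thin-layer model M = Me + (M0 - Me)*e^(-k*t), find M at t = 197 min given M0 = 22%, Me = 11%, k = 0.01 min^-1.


M = Me + (M0 - Me) * e^(-k*t)
  = 11 + (22 - 11) * e^(-0.01*197)
  = 11 + 11 * e^(-1.970)
  = 11 + 11 * 0.13946
  = 11 + 1.5340
  = 12.53%


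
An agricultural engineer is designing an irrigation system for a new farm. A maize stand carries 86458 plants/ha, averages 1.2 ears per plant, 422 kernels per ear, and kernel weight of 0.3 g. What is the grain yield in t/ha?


Y = density * ears * kernels * kw
  = 86458 * 1.2 * 422 * 0.3 g/ha
  = 13134699.36 g/ha
  = 13134.70 kg/ha = 13.13 t/ha


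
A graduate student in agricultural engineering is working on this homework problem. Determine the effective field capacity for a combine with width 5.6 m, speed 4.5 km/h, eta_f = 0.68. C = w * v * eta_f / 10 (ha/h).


C = w * v * eta_f / 10
  = 5.6 * 4.5 * 0.68 / 10
  = 17.14 / 10
  = 1.71 ha/h


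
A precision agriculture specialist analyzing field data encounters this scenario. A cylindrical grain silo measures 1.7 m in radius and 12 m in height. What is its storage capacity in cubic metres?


V = pi * r^2 * h
  = pi * 1.7^2 * 12
  = pi * 2.89 * 12
  = 108.95 m^3


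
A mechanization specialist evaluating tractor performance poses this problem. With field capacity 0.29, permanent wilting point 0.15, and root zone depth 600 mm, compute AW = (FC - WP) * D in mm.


AW = (FC - WP) * D
   = (0.29 - 0.15) * 600
   = 0.14 * 600
   = 84 mm
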